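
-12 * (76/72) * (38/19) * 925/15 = -14060/9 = -1562.22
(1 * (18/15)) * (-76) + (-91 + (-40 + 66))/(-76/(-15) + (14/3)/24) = -490332/4735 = -103.55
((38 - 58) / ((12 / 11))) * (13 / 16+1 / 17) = -4345 / 272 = -15.97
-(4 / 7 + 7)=-53 / 7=-7.57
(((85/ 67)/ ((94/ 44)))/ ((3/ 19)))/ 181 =35530/ 1709907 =0.02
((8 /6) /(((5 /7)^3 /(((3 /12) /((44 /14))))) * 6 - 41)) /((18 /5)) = -24010 /875907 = -0.03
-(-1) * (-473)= -473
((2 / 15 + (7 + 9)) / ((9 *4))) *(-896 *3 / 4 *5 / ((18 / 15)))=-33880 / 27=-1254.81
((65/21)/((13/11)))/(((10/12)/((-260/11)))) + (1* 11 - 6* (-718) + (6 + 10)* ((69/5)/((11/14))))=1742407/385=4525.73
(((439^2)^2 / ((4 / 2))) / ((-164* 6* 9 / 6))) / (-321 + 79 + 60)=37141383841 / 537264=69130.60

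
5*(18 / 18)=5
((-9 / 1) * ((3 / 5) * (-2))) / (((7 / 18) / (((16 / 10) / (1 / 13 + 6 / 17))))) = 1718496 / 16625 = 103.37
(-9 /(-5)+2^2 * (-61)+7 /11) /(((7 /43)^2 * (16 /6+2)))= -1953.28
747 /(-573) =-249 /191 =-1.30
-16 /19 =-0.84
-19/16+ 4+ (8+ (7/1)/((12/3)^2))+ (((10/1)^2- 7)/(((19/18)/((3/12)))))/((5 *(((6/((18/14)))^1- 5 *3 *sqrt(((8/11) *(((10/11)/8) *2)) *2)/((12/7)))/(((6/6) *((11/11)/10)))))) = 22275801/2088100- 82863 *sqrt(10)/417620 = 10.04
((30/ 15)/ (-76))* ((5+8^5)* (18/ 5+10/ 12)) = -229411/ 60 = -3823.52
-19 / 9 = -2.11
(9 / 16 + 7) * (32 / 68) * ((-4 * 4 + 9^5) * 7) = 50000951 / 34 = 1470616.21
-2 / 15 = -0.13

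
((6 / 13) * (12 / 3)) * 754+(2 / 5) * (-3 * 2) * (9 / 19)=1390.86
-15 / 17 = -0.88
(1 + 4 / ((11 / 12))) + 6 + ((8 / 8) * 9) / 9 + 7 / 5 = 757 / 55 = 13.76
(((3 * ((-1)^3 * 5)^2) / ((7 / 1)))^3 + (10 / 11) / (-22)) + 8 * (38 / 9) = 472023352 / 373527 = 1263.69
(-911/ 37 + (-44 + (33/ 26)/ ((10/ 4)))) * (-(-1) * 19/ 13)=-3112466/ 31265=-99.55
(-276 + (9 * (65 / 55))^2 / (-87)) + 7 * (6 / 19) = -18340515 / 66671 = -275.09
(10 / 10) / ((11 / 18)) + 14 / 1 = 172 / 11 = 15.64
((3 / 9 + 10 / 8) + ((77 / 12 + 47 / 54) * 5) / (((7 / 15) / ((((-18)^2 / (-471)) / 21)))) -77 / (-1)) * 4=7018399 / 23079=304.10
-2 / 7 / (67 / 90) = -180 / 469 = -0.38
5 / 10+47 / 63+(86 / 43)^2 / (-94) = 7127 / 5922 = 1.20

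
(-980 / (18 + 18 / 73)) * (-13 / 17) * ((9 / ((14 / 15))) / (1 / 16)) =3985800 / 629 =6336.72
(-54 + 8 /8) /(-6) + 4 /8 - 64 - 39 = -281 /3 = -93.67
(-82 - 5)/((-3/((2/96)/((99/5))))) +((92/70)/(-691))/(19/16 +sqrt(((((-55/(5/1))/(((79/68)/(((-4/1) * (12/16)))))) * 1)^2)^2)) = 282933904610123/9273142345143600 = 0.03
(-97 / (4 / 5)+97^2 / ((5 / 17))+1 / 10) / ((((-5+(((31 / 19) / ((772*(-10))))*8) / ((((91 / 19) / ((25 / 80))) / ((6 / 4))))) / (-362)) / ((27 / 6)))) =10382723.19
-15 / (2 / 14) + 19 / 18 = -103.94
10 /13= 0.77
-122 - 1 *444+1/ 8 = -4527/ 8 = -565.88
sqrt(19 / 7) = sqrt(133) / 7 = 1.65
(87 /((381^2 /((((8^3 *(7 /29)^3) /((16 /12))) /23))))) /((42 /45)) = 47040 /311983247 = 0.00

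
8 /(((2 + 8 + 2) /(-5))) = -10 /3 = -3.33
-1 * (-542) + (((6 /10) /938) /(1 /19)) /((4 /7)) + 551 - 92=2682737 /2680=1001.02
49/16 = 3.06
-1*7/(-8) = 7/8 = 0.88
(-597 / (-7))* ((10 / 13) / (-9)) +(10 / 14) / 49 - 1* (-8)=0.73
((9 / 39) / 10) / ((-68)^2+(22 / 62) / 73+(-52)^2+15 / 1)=6789 / 2160238600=0.00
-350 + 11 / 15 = -5239 / 15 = -349.27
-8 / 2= -4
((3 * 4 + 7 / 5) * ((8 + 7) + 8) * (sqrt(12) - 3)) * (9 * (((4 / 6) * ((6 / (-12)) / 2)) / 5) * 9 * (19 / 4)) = 2371599 / 200 - 790533 * sqrt(3) / 100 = -1834.44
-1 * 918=-918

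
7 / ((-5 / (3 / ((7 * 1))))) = -3 / 5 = -0.60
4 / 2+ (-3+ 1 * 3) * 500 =2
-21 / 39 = -7 / 13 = -0.54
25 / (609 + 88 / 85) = 2125 / 51853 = 0.04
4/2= 2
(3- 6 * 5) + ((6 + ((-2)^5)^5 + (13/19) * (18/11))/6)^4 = 151169563685178830521578899764738912693/154550410641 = 978124632980274466960152100.00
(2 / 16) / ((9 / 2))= 1 / 36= 0.03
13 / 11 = 1.18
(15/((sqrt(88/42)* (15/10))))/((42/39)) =65* sqrt(231)/154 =6.42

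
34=34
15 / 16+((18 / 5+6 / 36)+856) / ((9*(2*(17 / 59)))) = 6121573 / 36720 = 166.71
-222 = -222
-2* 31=-62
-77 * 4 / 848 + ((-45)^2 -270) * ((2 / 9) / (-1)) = -82757 / 212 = -390.36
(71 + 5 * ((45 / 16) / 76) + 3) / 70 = 12887 / 12160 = 1.06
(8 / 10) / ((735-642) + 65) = 2 / 395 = 0.01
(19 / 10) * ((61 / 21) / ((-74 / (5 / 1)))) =-1159 / 3108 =-0.37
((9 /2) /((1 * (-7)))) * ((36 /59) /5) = -162 /2065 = -0.08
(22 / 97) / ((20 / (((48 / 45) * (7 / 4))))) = 154 / 7275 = 0.02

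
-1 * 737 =-737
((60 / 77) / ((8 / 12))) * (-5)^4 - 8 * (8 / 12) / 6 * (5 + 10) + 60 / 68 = 2819855 / 3927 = 718.07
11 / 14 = 0.79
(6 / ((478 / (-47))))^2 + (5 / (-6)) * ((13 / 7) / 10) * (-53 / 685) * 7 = 202778189 / 469534620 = 0.43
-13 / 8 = -1.62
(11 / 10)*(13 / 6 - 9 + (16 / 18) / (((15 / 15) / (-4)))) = -2057 / 180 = -11.43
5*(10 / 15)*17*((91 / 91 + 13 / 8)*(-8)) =-1190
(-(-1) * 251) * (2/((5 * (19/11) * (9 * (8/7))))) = 19327/3420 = 5.65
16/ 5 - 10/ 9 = 94/ 45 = 2.09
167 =167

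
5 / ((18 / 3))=5 / 6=0.83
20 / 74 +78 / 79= 3676 / 2923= 1.26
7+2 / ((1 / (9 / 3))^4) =169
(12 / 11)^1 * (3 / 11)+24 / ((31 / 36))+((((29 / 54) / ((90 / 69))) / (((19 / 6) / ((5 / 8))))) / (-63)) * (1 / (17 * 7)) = 28.17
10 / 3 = 3.33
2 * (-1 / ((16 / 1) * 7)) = -1 / 56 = -0.02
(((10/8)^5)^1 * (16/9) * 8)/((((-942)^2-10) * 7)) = 3125/447226416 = 0.00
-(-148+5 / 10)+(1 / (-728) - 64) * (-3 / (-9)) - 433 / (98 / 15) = 305203 / 5096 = 59.89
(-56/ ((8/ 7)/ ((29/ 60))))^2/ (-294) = -41209/ 21600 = -1.91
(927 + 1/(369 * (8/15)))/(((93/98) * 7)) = 6385211/45756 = 139.55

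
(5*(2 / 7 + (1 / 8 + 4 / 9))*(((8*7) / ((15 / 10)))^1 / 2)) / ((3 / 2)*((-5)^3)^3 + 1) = -4310 / 158203071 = -0.00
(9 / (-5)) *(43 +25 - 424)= 3204 / 5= 640.80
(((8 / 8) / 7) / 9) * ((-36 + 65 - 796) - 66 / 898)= -344416 / 28287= -12.18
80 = 80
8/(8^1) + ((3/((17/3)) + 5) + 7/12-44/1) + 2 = -7117/204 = -34.89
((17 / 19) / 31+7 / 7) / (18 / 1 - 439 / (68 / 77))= -41208 / 19189031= -0.00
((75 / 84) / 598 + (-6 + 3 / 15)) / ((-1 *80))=0.07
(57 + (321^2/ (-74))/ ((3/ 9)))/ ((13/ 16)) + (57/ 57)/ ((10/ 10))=-2438759/ 481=-5070.19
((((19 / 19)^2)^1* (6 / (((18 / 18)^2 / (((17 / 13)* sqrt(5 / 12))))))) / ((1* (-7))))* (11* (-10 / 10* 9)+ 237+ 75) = -3621* sqrt(15) / 91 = -154.11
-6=-6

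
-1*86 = -86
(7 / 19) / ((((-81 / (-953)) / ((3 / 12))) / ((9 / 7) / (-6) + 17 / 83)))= -10483 / 1021896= -0.01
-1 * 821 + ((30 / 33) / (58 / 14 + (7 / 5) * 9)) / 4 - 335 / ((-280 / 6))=-18360319 / 22561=-813.81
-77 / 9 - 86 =-851 / 9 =-94.56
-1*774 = -774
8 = 8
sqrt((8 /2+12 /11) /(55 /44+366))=4* sqrt(226226) /16159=0.12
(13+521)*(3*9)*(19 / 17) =273942 / 17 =16114.24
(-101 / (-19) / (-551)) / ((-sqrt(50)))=0.00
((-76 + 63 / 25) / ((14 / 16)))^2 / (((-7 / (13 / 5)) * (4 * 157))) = -4.17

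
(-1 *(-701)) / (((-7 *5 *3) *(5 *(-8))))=701 / 4200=0.17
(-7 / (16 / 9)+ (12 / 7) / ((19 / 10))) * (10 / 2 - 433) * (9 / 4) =6220017 / 2128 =2922.94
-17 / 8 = -2.12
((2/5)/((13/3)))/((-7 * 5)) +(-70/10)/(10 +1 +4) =-3203/6825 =-0.47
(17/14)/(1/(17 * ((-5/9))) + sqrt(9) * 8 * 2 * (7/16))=1445/24864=0.06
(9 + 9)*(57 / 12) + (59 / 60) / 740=3796259 / 44400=85.50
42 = 42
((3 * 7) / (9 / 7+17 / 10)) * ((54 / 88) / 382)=19845 / 1756436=0.01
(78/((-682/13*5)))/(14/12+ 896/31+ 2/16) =-12168/1235575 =-0.01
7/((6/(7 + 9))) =18.67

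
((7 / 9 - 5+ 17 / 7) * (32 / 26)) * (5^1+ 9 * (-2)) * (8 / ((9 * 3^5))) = 14464 / 137781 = 0.10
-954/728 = -1.31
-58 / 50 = -29 / 25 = -1.16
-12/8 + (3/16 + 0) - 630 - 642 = -20373/16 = -1273.31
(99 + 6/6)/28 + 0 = 25/7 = 3.57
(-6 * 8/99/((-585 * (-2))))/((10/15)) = -4/6435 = -0.00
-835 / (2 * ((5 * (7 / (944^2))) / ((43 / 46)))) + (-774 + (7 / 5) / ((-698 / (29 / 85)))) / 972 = -461295880651370983 / 46423351800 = -9936720.70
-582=-582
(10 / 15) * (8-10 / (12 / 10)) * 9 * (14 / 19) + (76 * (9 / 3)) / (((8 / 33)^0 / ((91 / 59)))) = 350.19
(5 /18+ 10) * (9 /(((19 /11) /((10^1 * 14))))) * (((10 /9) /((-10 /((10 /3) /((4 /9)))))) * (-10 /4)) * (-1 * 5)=-8903125 /114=-78097.59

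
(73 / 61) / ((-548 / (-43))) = 3139 / 33428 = 0.09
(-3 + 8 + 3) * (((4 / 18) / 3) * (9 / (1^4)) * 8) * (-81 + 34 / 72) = -3435.85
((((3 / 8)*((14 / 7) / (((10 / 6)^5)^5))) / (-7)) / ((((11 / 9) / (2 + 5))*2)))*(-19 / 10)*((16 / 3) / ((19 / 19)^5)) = 144886352214753 / 16391277313232421875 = 0.00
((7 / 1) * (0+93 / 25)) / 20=651 / 500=1.30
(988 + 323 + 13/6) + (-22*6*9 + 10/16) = 3019/24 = 125.79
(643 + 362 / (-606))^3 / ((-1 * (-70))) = 3687396520112896 / 973634445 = 3787249.45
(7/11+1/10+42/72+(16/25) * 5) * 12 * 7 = 20881/55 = 379.65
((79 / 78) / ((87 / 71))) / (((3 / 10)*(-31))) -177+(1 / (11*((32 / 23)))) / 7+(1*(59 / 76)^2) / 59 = -49700190350311 / 280682097696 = -177.07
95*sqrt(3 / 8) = 58.18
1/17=0.06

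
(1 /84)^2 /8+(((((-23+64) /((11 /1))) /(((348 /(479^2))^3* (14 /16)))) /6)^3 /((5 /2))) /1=121448124263550505442499935664459787910957138359168841 /36042023863950243577313863680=3369625543837028683993690.00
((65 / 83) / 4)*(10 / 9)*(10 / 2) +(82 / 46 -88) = -2925227 / 34362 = -85.13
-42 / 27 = -14 / 9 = -1.56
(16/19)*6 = 96/19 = 5.05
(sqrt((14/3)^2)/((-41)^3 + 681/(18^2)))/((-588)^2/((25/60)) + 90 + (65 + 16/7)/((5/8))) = -2940/36036964885129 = -0.00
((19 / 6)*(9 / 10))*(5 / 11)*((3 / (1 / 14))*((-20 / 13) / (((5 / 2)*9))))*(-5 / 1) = 2660 / 143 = 18.60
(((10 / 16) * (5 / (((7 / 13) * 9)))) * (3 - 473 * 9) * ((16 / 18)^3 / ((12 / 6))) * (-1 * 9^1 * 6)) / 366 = 14747200 / 103761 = 142.13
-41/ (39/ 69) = -943/ 13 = -72.54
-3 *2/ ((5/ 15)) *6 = -108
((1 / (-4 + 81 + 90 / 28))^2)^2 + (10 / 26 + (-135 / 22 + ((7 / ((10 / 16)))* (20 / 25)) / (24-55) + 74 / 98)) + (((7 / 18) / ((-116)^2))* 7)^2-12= -8758227881111148386995702964407 / 506675391989686507013140915200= -17.29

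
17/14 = 1.21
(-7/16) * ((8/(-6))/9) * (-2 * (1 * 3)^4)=-10.50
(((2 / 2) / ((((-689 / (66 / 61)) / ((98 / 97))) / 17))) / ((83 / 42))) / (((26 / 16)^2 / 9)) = -2660055552 / 57185455951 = -0.05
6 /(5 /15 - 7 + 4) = -9 /4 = -2.25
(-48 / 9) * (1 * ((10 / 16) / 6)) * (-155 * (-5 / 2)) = -3875 / 18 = -215.28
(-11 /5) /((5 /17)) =-187 /25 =-7.48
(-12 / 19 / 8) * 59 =-177 / 38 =-4.66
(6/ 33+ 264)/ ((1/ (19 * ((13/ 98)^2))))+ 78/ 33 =4790435/ 52822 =90.69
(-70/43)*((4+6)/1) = -700/43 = -16.28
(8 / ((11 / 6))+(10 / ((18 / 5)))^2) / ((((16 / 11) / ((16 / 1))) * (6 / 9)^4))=10763 / 16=672.69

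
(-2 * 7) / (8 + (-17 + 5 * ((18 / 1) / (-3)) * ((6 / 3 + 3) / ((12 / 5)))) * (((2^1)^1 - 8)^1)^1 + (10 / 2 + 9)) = -14 / 499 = -0.03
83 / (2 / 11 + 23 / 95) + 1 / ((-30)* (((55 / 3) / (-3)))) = 47705579 / 243650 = 195.80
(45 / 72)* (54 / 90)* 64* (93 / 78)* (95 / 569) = 35340 / 7397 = 4.78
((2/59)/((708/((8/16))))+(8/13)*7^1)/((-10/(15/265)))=-467849/19187272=-0.02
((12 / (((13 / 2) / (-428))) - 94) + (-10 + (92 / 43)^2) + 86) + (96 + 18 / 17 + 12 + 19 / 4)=-689.77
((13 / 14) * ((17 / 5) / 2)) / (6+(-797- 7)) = -0.00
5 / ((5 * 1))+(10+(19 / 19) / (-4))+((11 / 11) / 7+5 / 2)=375 / 28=13.39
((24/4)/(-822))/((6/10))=-5/411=-0.01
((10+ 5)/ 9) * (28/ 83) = 140/ 249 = 0.56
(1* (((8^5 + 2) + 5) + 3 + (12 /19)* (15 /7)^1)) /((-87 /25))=-36330450 /3857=-9419.35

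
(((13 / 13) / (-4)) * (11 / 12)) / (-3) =11 / 144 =0.08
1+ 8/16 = 3/2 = 1.50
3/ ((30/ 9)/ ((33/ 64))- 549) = -0.01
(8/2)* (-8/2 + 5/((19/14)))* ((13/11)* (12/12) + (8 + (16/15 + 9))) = -25408/1045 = -24.31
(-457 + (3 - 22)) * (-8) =3808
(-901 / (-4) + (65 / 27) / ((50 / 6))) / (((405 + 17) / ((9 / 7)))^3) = 3288357 / 515538933280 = 0.00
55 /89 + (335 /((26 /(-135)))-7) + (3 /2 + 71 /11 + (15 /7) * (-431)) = -2661.42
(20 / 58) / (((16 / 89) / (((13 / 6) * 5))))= 28925 / 1392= 20.78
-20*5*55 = -5500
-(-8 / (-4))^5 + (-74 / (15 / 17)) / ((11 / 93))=-40758 / 55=-741.05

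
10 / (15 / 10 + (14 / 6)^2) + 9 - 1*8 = 61 / 25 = 2.44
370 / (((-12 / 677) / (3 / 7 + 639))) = -93432770 / 7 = -13347538.57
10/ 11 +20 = 230/ 11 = 20.91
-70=-70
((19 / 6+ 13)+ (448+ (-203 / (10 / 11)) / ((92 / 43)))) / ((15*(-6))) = -993043 / 248400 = -4.00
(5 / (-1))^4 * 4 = 2500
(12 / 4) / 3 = 1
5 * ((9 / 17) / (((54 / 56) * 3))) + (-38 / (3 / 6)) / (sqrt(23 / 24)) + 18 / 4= 1657 / 306 - 152 * sqrt(138) / 23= -72.22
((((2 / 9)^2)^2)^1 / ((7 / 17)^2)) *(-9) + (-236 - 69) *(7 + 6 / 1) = -141638389 / 35721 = -3965.13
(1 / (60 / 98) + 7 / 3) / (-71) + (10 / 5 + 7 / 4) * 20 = 159631 / 2130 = 74.94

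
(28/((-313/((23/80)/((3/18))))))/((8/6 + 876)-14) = -207/1158100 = -0.00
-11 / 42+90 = 3769 / 42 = 89.74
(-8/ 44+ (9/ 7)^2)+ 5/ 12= 12211/ 6468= 1.89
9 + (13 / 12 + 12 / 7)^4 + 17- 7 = 3995756209 / 49787136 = 80.26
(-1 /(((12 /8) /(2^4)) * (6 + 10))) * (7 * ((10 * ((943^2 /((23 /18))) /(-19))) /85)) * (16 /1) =103926144 /323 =321752.77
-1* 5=-5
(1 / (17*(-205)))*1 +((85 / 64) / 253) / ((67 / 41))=11060361 / 3780751040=0.00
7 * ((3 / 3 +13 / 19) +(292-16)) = 36932 / 19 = 1943.79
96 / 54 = 16 / 9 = 1.78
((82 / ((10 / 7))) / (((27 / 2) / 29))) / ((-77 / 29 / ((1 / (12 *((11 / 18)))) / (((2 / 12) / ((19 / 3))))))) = -1310278 / 5445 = -240.64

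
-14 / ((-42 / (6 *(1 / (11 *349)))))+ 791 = 791.00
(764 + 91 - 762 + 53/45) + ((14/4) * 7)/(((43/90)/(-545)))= -27852.92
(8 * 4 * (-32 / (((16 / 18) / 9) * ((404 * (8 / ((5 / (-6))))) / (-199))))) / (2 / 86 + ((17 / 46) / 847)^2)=-3507258530243160 / 153323036971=-22874.96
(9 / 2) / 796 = 9 / 1592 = 0.01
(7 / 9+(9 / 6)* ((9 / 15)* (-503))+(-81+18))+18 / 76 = -440056 / 855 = -514.69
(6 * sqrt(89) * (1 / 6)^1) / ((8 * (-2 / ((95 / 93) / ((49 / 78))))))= -1235 * sqrt(89) / 12152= -0.96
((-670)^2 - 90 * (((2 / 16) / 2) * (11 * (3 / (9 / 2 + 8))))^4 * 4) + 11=17956429326711 / 40000000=448910.73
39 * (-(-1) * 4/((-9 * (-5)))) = 52/15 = 3.47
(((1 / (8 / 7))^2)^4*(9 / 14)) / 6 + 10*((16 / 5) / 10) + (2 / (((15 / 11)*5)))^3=92353838193247 / 28311552000000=3.26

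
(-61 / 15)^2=3721 / 225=16.54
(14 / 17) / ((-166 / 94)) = -658 / 1411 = -0.47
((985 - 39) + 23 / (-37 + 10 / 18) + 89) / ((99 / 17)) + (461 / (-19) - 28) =781217 / 6232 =125.36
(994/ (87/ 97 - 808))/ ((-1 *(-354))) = -0.00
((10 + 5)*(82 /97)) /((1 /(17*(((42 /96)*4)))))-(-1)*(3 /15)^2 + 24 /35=12832013 /33950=377.97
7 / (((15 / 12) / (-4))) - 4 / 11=-1252 / 55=-22.76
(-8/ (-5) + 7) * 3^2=387/ 5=77.40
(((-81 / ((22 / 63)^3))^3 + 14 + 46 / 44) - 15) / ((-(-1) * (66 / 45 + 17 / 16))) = -124626747439165150131105 / 45800775949984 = -2721061922.08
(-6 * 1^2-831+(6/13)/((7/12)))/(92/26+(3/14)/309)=-1045038/4423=-236.27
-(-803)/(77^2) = 73/539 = 0.14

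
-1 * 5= -5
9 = 9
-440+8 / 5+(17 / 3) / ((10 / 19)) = -12829 / 30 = -427.63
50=50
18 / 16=9 / 8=1.12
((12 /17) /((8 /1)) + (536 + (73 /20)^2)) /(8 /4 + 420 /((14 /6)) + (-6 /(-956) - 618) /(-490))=43752214023 /14593969940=3.00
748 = 748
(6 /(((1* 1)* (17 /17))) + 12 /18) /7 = 20 /21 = 0.95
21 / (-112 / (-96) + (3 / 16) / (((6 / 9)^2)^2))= 16128 / 1625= 9.92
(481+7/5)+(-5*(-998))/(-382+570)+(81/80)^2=153398287/300800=509.97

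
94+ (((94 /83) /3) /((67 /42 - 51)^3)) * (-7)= 69704425218718 /741536265625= 94.00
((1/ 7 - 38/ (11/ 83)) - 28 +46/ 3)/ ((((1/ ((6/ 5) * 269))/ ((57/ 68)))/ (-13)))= 13779015783/ 13090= 1052636.81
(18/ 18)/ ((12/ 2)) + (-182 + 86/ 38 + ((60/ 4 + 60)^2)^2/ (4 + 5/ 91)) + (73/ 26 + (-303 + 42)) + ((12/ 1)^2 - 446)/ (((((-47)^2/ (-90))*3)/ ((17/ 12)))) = 523641210596152/ 67111629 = 7802540.61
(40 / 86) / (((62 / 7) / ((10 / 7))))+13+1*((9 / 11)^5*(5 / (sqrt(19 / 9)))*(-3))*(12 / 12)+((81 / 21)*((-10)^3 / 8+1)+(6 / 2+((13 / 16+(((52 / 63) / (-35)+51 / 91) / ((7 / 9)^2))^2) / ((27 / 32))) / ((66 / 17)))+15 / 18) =-26665217420985198173 / 57856063685770350 - 2657205*sqrt(19) / 3059969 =-464.67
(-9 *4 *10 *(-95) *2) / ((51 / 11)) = 250800 / 17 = 14752.94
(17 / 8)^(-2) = 64 / 289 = 0.22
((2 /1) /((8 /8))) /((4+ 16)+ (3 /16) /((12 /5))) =128 /1285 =0.10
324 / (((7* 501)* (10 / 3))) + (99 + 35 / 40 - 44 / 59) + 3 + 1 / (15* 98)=5918567881 / 57935640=102.16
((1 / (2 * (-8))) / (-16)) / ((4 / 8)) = 1 / 128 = 0.01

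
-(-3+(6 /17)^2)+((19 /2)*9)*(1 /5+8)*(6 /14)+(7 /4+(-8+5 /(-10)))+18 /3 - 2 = 12162149 /40460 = 300.60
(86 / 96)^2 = 1849 / 2304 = 0.80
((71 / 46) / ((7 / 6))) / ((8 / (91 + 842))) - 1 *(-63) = 279873 / 1288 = 217.29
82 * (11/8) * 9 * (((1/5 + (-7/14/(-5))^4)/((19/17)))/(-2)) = -138075003/1520000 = -90.84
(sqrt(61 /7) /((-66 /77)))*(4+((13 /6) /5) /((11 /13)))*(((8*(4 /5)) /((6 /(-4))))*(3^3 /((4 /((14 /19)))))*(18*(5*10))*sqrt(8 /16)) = 1500912*sqrt(854) /209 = 209863.97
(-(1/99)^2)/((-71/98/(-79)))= -7742/695871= -0.01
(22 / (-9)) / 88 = -1 / 36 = -0.03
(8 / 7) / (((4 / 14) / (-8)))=-32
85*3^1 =255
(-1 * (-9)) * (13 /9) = 13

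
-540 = -540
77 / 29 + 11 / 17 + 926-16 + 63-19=471950 / 493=957.30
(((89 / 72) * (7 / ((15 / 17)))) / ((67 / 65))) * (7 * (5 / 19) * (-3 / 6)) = -4818905 / 549936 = -8.76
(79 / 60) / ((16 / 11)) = 869 / 960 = 0.91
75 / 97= 0.77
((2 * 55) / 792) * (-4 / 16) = -5 / 144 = -0.03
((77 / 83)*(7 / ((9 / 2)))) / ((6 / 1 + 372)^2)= 11 / 1089126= 0.00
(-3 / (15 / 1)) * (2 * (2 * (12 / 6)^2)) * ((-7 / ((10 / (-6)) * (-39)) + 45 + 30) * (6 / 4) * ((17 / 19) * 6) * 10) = -23833728 / 1235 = -19298.57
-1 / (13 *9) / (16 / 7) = -7 / 1872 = -0.00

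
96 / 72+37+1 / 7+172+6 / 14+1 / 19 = 84172 / 399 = 210.96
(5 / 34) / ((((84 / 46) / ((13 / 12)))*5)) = 299 / 17136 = 0.02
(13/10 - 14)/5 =-127/50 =-2.54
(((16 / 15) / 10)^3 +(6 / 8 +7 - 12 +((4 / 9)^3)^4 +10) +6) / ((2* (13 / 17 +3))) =3526338257954100023 / 2259436291848000000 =1.56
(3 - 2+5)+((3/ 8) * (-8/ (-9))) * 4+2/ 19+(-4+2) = 310/ 57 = 5.44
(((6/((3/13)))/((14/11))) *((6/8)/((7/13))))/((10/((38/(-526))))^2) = 2013297/1355712400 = 0.00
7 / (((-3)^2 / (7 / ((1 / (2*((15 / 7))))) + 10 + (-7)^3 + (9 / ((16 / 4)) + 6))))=-917 / 4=-229.25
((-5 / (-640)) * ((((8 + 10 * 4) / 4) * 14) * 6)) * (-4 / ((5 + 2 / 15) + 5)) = -945 / 304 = -3.11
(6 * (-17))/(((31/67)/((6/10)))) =-132.27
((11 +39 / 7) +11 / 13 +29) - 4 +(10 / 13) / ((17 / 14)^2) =1129260 / 26299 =42.94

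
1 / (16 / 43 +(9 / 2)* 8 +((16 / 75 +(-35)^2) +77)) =0.00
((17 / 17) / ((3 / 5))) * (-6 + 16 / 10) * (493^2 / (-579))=5347078 / 1737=3078.34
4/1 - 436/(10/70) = -3048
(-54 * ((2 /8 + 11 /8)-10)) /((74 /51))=311.69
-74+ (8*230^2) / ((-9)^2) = 417206 / 81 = 5150.69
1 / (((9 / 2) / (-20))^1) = -40 / 9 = -4.44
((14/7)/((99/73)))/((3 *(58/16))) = 1168/8613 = 0.14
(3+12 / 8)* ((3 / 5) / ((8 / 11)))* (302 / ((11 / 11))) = 44847 / 40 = 1121.18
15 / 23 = 0.65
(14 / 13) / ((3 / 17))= 238 / 39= 6.10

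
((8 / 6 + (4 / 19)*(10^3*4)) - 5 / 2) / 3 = 95867 / 342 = 280.31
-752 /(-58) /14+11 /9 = 3925 /1827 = 2.15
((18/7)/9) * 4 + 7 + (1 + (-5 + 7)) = 78/7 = 11.14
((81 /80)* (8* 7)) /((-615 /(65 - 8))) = -10773 /2050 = -5.26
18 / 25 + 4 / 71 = 1378 / 1775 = 0.78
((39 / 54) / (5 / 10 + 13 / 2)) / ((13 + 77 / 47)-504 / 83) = 50713 / 4210416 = 0.01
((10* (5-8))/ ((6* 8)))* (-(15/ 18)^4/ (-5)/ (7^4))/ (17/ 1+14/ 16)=-625/ 444972528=-0.00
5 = 5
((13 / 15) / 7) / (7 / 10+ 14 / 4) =13 / 441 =0.03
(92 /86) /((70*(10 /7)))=23 /2150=0.01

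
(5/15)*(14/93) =14/279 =0.05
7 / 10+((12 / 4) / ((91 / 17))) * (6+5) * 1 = 6247 / 910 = 6.86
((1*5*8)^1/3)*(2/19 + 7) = 1800/19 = 94.74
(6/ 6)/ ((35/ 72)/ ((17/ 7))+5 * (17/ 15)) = 1224/ 7181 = 0.17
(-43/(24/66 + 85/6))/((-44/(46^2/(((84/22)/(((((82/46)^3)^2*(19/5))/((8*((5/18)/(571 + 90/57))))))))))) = 9564624645612201/8167707100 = 1171029.34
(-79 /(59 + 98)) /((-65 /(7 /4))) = 553 /40820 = 0.01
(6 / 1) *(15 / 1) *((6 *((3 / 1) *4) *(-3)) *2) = -38880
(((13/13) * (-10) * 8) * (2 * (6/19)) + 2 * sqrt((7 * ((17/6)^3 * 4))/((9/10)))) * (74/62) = -35520/589 + 1258 * sqrt(1785)/837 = 3.19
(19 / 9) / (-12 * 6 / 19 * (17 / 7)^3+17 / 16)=-1981168 / 49940883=-0.04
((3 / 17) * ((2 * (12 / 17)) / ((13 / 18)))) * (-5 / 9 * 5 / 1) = -3600 / 3757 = -0.96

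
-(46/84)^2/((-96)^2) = -529/16257024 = -0.00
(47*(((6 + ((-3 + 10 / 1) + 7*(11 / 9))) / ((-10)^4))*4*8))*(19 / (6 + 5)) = 346484 / 61875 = 5.60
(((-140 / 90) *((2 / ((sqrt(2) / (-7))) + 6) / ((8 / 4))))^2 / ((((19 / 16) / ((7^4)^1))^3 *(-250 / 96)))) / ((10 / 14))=-41692249609493676032 / 115745625 + 8711813351237484544 *sqrt(2) / 38581875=-40875461400.33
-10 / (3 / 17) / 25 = -34 / 15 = -2.27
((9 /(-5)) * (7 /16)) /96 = -21 /2560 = -0.01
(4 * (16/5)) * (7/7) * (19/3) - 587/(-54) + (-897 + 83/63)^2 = 31844840821/39690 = 802339.15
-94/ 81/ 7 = -94/ 567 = -0.17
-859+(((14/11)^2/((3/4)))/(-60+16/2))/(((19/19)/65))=-312797/363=-861.70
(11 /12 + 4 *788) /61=51.69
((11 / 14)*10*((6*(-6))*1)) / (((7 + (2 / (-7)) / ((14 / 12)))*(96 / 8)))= -1155 / 331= -3.49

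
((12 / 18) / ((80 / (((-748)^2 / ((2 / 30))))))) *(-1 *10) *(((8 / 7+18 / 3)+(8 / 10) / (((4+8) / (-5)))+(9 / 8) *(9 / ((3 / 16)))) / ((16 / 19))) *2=-4242264235 / 42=-101006291.31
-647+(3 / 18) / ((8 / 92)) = -7741 / 12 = -645.08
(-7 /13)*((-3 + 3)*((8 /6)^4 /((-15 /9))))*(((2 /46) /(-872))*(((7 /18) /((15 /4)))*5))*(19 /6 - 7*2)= 0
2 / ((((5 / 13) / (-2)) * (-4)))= 13 / 5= 2.60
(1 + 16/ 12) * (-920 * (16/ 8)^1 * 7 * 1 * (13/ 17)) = -1172080/ 51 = -22981.96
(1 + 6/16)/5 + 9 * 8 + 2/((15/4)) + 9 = 9817/120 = 81.81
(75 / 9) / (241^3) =25 / 41992563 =0.00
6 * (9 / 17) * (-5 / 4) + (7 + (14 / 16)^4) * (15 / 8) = 5711775 / 557056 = 10.25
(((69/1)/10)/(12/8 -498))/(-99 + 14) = 23/140675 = 0.00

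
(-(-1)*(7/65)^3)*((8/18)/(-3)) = -1372/7414875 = -0.00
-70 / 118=-35 / 59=-0.59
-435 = -435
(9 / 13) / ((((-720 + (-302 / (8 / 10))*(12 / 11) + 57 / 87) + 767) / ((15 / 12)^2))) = -71775 / 24162944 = -0.00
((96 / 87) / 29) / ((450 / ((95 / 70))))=152 / 1324575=0.00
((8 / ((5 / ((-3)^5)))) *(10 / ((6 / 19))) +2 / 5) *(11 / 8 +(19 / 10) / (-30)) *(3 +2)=-24223073 / 300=-80743.58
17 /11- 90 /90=6 /11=0.55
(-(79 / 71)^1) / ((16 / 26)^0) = -79 / 71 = -1.11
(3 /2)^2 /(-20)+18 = 1431 /80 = 17.89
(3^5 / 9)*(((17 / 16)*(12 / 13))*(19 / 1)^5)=3409588323 / 52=65569006.21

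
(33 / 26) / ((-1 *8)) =-33 / 208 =-0.16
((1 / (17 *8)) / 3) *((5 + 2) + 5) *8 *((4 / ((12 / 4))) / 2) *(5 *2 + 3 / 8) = 83 / 51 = 1.63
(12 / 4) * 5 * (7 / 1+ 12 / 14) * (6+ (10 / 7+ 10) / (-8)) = 26400 / 49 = 538.78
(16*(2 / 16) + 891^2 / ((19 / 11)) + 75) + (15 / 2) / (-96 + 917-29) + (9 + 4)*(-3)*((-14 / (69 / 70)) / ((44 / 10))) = 106096615561 / 230736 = 459818.21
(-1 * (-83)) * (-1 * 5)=-415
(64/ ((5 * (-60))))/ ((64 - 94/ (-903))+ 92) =-2408/ 1762025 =-0.00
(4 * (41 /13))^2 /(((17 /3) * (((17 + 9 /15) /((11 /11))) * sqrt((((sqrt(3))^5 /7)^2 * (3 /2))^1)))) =117670 * sqrt(2) /284427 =0.59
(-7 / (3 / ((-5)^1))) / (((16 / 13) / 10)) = 2275 / 24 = 94.79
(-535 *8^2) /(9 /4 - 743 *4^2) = 136960 /47543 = 2.88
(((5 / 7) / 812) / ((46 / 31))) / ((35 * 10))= 31 / 18302480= 0.00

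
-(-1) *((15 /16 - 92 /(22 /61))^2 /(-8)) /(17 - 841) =2000862361 /204193792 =9.80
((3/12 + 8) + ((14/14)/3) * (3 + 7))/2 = 139/24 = 5.79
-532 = -532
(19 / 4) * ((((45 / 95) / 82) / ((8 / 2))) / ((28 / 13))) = 117 / 36736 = 0.00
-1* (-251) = 251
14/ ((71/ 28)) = 392/ 71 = 5.52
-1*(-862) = 862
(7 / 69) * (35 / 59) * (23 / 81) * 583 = 142835 / 14337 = 9.96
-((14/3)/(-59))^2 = -196/31329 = -0.01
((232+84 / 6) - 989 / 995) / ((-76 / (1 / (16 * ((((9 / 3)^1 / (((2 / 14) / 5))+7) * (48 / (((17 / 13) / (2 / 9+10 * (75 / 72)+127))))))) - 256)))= 28815411578817089 / 34915774566400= 825.28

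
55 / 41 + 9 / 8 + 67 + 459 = 173337 / 328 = 528.47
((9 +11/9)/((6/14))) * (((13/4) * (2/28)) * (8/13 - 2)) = -23/3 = -7.67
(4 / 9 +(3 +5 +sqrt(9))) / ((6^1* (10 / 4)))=103 / 135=0.76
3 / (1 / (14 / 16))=21 / 8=2.62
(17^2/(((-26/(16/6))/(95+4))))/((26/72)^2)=-49439808/2197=-22503.33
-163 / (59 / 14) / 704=-1141 / 20768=-0.05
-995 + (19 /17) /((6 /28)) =-50479 /51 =-989.78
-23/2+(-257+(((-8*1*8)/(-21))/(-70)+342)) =107981/1470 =73.46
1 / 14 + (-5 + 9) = 57 / 14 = 4.07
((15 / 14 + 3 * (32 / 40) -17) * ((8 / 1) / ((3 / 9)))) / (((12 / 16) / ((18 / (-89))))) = 272736 / 3115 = 87.56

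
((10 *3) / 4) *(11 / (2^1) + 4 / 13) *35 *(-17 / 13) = -1993.60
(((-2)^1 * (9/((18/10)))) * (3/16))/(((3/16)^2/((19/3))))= -3040/9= -337.78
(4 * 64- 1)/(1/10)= 2550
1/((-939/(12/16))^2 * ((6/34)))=17/4702512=0.00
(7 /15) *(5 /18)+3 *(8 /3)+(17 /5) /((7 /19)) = 32807 /1890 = 17.36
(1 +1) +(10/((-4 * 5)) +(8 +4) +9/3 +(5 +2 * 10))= 83/2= 41.50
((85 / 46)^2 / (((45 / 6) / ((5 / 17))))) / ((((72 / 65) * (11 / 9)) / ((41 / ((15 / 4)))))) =226525 / 209484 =1.08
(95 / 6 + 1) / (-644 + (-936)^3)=-101 / 4920159000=-0.00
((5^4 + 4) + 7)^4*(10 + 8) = 2945106252288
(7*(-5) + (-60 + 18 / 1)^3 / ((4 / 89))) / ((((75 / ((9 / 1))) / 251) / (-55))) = 13654467519 / 5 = 2730893503.80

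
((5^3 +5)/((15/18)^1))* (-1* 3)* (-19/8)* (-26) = -28899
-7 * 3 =-21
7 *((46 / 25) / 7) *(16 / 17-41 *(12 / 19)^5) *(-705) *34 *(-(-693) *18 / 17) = 4330701483115392 / 42093683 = 102882455.86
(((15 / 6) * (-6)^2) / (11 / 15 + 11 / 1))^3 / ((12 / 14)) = 717609375 / 1362944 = 526.51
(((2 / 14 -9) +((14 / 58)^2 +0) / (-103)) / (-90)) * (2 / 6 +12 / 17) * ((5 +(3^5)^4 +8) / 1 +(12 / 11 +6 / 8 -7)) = 4852480264559135897 / 13606740840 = 356623259.13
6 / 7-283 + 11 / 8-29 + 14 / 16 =-8649 / 28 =-308.89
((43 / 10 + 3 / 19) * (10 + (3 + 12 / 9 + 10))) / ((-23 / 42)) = -432817 / 2185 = -198.09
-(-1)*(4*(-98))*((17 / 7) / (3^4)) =-952 / 81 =-11.75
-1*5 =-5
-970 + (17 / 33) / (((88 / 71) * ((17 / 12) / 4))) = -117228 / 121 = -968.83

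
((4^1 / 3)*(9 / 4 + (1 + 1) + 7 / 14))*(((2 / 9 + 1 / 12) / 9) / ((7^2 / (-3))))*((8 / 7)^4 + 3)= -2361491 / 38118276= -0.06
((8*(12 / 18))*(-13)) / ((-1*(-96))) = -13 / 18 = -0.72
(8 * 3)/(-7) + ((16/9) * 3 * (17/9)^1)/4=-172/189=-0.91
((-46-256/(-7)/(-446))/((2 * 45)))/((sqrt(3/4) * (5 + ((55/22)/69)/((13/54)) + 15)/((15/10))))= -3584711 * sqrt(3)/141075375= -0.04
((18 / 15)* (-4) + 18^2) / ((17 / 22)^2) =772464 / 1445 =534.58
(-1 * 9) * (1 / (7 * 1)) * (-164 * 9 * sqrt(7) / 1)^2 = -19607184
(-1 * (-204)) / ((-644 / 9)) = -459 / 161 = -2.85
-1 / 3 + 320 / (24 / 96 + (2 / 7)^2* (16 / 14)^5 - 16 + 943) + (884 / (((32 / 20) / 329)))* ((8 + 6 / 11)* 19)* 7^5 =3333860943960675414278 / 6721099605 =496029093435.92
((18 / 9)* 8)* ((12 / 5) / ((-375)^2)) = 64 / 234375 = 0.00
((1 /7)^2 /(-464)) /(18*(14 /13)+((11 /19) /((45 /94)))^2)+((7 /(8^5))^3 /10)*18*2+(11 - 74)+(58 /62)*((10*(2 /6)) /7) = -9003847067595637257334654597 /143935963541878656120913920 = -62.55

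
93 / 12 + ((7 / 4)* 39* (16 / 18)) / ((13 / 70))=4013 / 12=334.42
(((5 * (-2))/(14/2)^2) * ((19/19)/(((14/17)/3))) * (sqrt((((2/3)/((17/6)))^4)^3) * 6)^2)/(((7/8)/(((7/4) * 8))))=-144955146240/11755260433518119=-0.00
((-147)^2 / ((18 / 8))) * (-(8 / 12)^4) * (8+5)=-1997632 / 81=-24662.12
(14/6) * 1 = 7/3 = 2.33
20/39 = 0.51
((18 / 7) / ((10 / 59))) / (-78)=-177 / 910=-0.19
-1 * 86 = -86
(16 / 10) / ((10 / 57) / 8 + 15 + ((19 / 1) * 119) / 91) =23712 / 590845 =0.04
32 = 32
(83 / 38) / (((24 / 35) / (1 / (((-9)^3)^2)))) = 2905 / 484674192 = 0.00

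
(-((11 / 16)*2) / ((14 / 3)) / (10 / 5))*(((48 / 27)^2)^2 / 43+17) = -53477897 / 21065184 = -2.54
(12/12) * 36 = 36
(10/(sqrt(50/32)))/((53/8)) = 64/53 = 1.21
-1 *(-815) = 815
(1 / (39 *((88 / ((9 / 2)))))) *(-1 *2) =-3 / 1144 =-0.00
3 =3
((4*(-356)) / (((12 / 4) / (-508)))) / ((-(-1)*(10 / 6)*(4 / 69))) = 12478512 / 5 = 2495702.40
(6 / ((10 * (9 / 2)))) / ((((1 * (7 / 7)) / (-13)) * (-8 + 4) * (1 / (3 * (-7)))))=-91 / 10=-9.10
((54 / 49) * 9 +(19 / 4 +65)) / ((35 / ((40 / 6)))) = 15.17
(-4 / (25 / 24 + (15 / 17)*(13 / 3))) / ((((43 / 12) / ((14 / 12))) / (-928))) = 21202944 / 85355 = 248.41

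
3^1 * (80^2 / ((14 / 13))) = 124800 / 7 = 17828.57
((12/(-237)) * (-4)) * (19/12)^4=130321/102384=1.27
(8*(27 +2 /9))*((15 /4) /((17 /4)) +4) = 162680 /153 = 1063.27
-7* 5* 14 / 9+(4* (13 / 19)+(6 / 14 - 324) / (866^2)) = -46418163979 / 897697332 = -51.71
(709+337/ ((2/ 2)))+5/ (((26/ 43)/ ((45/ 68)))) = 1051.47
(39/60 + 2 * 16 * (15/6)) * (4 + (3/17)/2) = 224207/680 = 329.72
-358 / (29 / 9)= -3222 / 29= -111.10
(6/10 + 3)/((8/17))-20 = -247/20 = -12.35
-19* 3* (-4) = 228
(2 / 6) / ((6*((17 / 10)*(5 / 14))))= 14 / 153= 0.09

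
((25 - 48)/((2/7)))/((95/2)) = -161/95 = -1.69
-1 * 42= -42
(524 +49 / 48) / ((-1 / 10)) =-126005 / 24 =-5250.21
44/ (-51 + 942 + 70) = 44/ 961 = 0.05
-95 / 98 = -0.97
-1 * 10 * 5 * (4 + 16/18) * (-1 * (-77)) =-169400/9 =-18822.22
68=68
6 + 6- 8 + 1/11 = 45/11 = 4.09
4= 4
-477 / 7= -68.14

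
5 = 5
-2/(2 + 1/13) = -26/27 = -0.96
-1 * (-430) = 430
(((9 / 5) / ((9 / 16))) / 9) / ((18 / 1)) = 8 / 405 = 0.02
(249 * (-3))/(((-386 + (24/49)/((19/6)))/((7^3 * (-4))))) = -477083502/179611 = -2656.20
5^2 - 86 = -61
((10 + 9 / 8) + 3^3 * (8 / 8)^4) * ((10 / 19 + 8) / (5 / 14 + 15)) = 34587 / 1634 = 21.17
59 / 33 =1.79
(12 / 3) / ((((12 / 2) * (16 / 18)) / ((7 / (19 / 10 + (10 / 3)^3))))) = 2835 / 21026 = 0.13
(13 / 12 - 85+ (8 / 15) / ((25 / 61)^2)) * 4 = -3027803 / 9375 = -322.97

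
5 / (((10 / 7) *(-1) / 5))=-35 / 2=-17.50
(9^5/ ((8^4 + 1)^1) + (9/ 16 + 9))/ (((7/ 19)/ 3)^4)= 16590075071625/ 157390352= 105407.19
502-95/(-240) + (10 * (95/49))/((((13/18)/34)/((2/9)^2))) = 50218165/91728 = 547.47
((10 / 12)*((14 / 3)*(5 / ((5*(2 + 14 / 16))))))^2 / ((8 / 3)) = 9800 / 14283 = 0.69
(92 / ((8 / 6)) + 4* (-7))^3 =68921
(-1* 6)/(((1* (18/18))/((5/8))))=-15/4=-3.75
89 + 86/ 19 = 1777/ 19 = 93.53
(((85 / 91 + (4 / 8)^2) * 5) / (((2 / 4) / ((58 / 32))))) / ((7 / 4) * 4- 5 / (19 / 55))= -1187405 / 413504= -2.87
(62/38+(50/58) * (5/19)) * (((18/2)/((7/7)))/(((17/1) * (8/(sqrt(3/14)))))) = 576 * sqrt(42)/65569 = 0.06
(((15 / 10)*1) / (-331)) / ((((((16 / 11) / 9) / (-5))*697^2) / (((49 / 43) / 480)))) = 4851 / 7080467964928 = 0.00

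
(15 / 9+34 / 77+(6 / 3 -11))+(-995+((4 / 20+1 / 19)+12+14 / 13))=-282021973 / 285285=-988.56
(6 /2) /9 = 1 /3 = 0.33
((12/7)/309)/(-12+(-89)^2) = 4/5702389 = 0.00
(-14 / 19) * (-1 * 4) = 56 / 19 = 2.95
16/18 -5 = -37/9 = -4.11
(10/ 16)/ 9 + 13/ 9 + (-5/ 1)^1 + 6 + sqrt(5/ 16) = 3.07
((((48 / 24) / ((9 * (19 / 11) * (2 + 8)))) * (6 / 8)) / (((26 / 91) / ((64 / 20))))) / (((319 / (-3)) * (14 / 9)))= -9 / 13775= -0.00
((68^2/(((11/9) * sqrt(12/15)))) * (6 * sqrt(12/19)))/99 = 27744 * sqrt(285)/2299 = 203.73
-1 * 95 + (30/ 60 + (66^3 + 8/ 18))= 287401.94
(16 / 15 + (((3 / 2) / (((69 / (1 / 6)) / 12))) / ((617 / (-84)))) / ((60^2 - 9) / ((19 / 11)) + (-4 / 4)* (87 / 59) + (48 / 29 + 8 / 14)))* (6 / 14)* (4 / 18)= 1131153190724 / 11134818931635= 0.10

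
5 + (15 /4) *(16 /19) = 155 /19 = 8.16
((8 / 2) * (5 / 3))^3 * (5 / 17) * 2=80000 / 459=174.29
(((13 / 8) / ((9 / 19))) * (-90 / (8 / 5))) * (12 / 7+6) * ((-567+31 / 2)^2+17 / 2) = -202844804175 / 448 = -452778580.75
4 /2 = 2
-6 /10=-3 /5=-0.60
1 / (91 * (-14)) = -0.00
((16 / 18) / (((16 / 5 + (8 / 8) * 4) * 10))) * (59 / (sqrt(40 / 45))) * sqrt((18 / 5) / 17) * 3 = 59 * sqrt(85) / 510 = 1.07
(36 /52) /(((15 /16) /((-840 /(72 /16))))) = -1792 /13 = -137.85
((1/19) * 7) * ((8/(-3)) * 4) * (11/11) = -224/57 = -3.93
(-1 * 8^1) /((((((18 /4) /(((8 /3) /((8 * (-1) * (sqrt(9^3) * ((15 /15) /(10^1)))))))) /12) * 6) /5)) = 1600 /729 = 2.19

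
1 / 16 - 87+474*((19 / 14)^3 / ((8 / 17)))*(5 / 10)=25726459 / 21952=1171.94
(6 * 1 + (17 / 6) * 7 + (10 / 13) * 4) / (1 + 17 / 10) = 10.71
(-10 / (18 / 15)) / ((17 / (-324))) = 2700 / 17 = 158.82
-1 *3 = -3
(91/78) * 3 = 7/2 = 3.50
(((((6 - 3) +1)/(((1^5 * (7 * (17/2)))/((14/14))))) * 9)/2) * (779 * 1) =28044/119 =235.66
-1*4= -4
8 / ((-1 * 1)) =-8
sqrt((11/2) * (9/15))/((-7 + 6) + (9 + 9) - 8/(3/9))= -sqrt(330)/70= -0.26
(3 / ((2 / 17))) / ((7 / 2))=51 / 7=7.29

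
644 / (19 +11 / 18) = 11592 / 353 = 32.84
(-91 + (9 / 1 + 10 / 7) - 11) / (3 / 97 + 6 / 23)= -1430071 / 4557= -313.82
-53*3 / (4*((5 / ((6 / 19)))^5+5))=-309096 / 7737848255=-0.00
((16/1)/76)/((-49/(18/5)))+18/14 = 5913/4655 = 1.27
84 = 84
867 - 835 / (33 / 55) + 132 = -1178 / 3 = -392.67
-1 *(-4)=4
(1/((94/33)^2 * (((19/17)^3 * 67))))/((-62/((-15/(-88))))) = -7295805/2014062712768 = -0.00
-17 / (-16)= 17 / 16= 1.06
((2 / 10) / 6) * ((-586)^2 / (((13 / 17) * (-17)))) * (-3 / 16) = 85849 / 520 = 165.09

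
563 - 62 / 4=1095 / 2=547.50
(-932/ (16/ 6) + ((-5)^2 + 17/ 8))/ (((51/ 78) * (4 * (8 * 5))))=-33527/ 10880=-3.08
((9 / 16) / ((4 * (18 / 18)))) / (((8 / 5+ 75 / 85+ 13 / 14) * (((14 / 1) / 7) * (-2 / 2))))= -595 / 28864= -0.02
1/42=0.02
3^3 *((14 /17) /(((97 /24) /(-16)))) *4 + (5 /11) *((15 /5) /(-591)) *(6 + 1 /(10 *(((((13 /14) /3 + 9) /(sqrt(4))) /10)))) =-352.11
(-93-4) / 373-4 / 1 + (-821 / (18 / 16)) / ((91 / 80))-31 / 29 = -5730894916 / 8859123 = -646.89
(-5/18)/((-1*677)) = 5/12186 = 0.00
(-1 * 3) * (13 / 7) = -39 / 7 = -5.57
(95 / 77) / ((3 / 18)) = 570 / 77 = 7.40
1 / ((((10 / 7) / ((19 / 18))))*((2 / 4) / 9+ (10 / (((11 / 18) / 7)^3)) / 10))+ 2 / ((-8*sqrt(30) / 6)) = 177023 / 360080990-sqrt(30) / 20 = -0.27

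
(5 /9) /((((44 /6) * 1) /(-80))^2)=8000 /121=66.12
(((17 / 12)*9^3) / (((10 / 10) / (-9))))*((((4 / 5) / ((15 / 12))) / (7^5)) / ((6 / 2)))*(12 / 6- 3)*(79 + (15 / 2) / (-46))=89886429 / 9664025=9.30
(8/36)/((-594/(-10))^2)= 50/793881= 0.00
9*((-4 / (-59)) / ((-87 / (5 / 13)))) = -60 / 22243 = -0.00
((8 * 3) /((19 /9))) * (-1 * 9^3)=-157464 /19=-8287.58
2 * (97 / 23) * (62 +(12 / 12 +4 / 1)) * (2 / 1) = 25996 / 23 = 1130.26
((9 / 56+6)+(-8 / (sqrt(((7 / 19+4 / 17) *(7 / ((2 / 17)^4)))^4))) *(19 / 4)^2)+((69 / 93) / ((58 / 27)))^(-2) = 224214107416663943879 / 15416632111832569800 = 14.54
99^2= 9801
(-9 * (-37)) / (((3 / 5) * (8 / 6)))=1665 / 4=416.25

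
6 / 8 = 3 / 4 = 0.75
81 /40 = 2.02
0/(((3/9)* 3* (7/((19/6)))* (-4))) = 0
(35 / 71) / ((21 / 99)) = 165 / 71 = 2.32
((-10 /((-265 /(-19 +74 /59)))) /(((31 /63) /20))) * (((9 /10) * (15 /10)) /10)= -1780947 /484685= -3.67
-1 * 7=-7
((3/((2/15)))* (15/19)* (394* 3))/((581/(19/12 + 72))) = 117416925/44156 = 2659.14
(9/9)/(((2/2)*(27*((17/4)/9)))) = 0.08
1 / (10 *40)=1 / 400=0.00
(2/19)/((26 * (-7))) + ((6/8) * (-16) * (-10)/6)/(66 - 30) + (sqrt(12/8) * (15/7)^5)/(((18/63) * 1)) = 8636/15561 + 759375 * sqrt(6)/9604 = 194.23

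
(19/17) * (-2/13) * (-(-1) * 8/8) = -38/221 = -0.17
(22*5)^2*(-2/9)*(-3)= 24200/3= 8066.67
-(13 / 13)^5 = -1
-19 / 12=-1.58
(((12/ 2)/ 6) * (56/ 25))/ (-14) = -4/ 25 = -0.16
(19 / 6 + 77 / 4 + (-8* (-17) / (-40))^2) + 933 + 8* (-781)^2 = 1464196493 / 300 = 4880654.98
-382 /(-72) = 191 /36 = 5.31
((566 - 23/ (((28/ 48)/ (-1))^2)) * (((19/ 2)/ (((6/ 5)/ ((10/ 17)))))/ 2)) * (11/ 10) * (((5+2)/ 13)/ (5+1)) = 12760495/ 111384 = 114.56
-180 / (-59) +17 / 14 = 3523 / 826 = 4.27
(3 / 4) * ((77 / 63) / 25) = 11 / 300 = 0.04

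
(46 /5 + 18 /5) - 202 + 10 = -896 /5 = -179.20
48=48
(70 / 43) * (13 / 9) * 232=211120 / 387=545.53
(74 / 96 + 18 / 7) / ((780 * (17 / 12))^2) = 1123 / 410264400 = 0.00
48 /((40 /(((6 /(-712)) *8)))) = -36 /445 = -0.08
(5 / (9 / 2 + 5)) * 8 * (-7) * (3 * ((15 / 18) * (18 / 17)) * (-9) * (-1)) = -226800 / 323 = -702.17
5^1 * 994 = 4970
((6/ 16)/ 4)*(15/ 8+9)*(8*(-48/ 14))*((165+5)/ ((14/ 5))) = -332775/ 196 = -1697.83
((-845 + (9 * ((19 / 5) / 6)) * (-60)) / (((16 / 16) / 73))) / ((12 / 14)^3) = -29721293 / 216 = -137598.58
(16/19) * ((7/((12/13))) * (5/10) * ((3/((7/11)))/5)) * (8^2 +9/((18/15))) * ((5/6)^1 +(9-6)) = 470327/570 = 825.14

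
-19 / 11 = -1.73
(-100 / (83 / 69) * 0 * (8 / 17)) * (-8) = 0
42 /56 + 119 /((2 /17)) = 1012.25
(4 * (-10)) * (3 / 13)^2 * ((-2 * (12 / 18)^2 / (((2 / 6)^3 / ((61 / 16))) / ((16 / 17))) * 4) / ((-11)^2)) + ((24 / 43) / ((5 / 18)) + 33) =3069887991 / 74741095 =41.07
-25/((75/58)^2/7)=-23548/225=-104.66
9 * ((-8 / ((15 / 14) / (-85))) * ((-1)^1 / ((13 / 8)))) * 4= -14060.31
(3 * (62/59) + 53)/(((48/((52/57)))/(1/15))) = 43069/605340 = 0.07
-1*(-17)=17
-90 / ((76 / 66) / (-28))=41580 / 19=2188.42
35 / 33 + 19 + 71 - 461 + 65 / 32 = -388511 / 1056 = -367.91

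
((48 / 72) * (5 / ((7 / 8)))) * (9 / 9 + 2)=11.43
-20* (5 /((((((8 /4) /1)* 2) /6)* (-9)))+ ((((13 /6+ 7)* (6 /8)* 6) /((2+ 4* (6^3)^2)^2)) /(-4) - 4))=3672904190785 /37995560592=96.67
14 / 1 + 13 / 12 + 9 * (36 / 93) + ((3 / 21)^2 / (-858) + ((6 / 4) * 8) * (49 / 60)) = 28.37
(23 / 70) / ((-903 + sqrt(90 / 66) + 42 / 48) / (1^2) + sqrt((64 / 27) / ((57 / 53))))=173052 / (35 * (-13575177 + 1368 * sqrt(165) + 704 * sqrt(1007)))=-0.00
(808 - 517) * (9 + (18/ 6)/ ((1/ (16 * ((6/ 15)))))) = 41031/ 5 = 8206.20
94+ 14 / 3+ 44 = 142.67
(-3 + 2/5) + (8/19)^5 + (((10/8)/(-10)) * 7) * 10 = -561419113/49521980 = -11.34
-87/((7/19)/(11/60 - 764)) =3607397/20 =180369.85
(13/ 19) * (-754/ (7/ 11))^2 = 894275668/ 931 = 960553.89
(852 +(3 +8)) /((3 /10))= 8630 /3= 2876.67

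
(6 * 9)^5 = 459165024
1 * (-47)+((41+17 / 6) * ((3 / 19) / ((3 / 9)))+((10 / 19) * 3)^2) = -17143 / 722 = -23.74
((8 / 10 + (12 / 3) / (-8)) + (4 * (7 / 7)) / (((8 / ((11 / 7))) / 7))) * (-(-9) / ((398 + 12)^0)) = 261 / 5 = 52.20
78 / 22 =39 / 11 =3.55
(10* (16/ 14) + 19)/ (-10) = -213/ 70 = -3.04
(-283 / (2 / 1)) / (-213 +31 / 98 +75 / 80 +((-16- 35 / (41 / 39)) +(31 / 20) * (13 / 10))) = 113709400 / 208151571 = 0.55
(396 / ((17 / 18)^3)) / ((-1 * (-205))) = 2309472 / 1007165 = 2.29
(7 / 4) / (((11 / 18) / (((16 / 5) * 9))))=4536 / 55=82.47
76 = 76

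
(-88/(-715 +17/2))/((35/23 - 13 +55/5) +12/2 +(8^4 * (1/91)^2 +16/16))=16760744/944136927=0.02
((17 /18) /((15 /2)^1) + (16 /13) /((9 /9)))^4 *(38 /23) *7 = 8549076794082986 /218190742014375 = 39.18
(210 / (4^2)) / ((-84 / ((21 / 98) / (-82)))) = 15 / 36736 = 0.00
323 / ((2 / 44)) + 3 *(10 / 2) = 7121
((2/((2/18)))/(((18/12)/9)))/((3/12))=432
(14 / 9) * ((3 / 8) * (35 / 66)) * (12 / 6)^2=245 / 198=1.24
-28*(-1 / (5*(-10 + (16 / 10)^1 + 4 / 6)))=-21 / 29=-0.72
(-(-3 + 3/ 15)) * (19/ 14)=19/ 5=3.80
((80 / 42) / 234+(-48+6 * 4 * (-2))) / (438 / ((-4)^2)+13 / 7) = -1886816 / 574587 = -3.28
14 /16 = 7 /8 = 0.88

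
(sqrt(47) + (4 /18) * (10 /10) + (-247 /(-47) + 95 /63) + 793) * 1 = sqrt(47) + 2368757 /2961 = 806.84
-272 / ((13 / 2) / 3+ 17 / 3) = -34.72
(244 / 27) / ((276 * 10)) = 61 / 18630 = 0.00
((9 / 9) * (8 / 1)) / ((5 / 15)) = 24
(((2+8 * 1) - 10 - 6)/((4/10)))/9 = -5/3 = -1.67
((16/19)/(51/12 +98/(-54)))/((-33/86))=-49536/54967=-0.90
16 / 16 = 1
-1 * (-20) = 20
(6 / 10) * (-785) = -471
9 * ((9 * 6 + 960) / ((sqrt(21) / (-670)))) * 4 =-5337103.33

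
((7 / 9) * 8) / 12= 14 / 27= 0.52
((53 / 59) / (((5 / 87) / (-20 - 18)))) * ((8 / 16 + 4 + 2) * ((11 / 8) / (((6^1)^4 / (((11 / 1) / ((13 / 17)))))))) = -60070571 / 1019520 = -58.92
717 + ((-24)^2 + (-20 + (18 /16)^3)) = 652505 /512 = 1274.42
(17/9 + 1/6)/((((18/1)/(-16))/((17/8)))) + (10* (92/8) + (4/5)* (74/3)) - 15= 93839/810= 115.85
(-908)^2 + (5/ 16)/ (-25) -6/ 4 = 65956999/ 80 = 824462.49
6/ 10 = 3/ 5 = 0.60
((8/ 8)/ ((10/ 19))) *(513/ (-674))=-1.45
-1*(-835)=835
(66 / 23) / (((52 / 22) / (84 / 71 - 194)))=-4969470 / 21229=-234.09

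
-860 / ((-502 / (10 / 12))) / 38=1075 / 28614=0.04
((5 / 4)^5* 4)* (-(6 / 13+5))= -221875 / 3328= -66.67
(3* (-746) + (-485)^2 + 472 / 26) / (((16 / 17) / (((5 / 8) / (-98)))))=-257470695 / 163072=-1578.88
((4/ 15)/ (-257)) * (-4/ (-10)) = -8/ 19275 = -0.00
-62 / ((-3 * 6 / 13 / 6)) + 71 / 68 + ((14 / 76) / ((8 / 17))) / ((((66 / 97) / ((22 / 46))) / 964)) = 95380025 / 178296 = 534.95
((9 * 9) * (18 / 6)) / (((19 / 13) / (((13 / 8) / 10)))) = 41067 / 1520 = 27.02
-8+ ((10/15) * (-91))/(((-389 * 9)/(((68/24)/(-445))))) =-112173587/14021505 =-8.00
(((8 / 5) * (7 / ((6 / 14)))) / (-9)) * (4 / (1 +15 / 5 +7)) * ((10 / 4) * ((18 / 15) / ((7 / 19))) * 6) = -8512 / 165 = -51.59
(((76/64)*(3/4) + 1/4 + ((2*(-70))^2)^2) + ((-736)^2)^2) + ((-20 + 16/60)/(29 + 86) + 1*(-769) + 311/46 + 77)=32437586216782981/110400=293818715731.73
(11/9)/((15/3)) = 11/45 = 0.24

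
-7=-7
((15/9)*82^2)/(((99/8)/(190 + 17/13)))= 222967840/1287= 173246.18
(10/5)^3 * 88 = 704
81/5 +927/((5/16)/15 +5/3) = 8483/15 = 565.53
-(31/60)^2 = -961/3600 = -0.27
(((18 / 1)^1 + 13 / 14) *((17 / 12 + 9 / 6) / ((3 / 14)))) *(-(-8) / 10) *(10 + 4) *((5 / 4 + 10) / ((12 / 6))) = 64925 / 4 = 16231.25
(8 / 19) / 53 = 8 / 1007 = 0.01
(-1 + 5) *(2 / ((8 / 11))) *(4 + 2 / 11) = 46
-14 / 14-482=-483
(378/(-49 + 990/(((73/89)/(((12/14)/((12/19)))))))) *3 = 289737/406003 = 0.71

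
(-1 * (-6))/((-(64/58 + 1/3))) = -522/125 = -4.18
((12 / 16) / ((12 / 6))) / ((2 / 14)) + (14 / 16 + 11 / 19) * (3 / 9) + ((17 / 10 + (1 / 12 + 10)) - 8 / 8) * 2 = 9377 / 380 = 24.68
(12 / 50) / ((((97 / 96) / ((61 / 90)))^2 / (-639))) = -405797376 / 5880625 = -69.01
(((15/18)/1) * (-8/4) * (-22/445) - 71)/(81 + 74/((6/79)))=-18935/281774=-0.07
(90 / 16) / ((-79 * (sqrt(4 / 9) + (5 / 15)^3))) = -0.10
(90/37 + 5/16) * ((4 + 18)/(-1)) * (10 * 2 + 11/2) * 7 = -6381375/592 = -10779.35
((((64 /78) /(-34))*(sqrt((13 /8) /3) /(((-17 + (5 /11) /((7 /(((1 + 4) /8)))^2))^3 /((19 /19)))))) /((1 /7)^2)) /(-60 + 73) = 8045671356563456*sqrt(78) /5211387577312428786651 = 0.00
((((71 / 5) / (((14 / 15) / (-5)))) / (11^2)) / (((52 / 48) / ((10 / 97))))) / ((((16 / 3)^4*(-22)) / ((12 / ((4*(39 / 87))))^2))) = 9794096775 / 65062061768704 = 0.00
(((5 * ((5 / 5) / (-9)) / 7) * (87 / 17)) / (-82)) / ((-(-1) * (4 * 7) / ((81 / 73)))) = 3915 / 19945352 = 0.00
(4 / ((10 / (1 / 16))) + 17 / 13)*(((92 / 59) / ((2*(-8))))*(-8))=15939 / 15340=1.04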